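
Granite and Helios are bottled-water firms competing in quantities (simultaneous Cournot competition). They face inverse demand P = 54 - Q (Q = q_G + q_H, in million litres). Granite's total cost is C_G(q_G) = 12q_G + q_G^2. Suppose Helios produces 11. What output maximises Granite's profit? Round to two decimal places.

7.75

With the rival's output fixed at 11, Granite's profit is π_G = (54 - 11 - q_G)q_G - (12q_G + q_G²) = (43 - q_G)q_G - (12q_G + q_G²).
∂π_G/∂q_G = 31 - 4q_G = 0, so q_G = 31/4.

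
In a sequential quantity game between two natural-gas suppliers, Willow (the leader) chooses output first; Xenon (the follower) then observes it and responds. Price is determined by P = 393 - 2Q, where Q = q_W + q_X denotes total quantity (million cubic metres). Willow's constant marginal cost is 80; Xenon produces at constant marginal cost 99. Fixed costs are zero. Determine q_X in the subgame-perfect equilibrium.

32

Solve by backward induction. Given q_W, the follower Xenon maximises π_X = (393 - 2q_W - 2q_X)q_X - 99q_X.
∂π_X/∂q_X = 294 - 2q_W - 4q_X = 0 gives the reaction function q_X = (294 - 2q_W)/4.
Willow substitutes q_X(q_W) into its own profit: π_W = q_W(393 - 2q_W - (294 - 2q_W)/2) - 80q_W = (246 - q_W)q_W - 80q_W.
The leader's first-order condition 166 - 2q_W = 0 yields q_W = 83.
Then q_X = (294 - 2·83)/4 = 32.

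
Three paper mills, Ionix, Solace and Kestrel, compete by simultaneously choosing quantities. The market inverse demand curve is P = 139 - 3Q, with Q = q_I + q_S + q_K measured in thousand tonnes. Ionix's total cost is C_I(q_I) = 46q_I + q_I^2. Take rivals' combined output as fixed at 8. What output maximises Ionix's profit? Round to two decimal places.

With rivals' combined output fixed at 8, Ionix's profit is π_I = (139 - 3·8 - 3q_I)q_I - (46q_I + q_I²) = (115 - 3q_I)q_I - (46q_I + q_I²).
∂π_I/∂q_I = 69 - 8q_I = 0, so q_I = 69/8.

8.63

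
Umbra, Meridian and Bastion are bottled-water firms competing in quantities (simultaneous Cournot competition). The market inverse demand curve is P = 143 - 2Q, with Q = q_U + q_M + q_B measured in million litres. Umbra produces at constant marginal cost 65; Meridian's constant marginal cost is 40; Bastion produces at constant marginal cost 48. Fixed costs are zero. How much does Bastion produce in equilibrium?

13

Umbra's profit: π_U = (143 - 2Q)q_U - (65q_U). Setting ∂π_U/∂q_U = 0: 78 - 4q_U - 2(q_M + q_B) = 0.
Meridian's profit: π_M = (143 - 2Q)q_M - (40q_M). Setting ∂π_M/∂q_M = 0: 103 - 4q_M - 2(q_U + q_B) = 0.
Bastion's profit: π_B = (143 - 2Q)q_B - (48q_B). Setting ∂π_B/∂q_B = 0: 95 - 4q_B - 2(q_U + q_M) = 0.
Summing all 3 equations gives 276 − 8Q = 0, hence Q = 69/2.
Back-substituting: q_U = (78 − 69)/2 = 9/2, q_M = (103 − 69)/2 = 17, q_B = (95 − 69)/2 = 13.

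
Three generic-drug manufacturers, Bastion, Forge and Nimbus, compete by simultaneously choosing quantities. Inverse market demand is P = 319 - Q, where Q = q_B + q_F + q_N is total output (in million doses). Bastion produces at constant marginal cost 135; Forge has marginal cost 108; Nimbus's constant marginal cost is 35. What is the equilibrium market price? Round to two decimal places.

Bastion's profit: π_B = (319 - Q)q_B - (135q_B). Setting ∂π_B/∂q_B = 0: 184 - 2q_B - (q_F + q_N) = 0.
Forge's profit: π_F = (319 - Q)q_F - (108q_F). Setting ∂π_F/∂q_F = 0: 211 - 2q_F - (q_B + q_N) = 0.
Nimbus's profit: π_N = (319 - Q)q_N - (35q_N). Setting ∂π_N/∂q_N = 0: 284 - 2q_N - (q_B + q_F) = 0.
Adding the 3 first-order conditions: 679 − 4Q = 0, so Q = 679/4.
Back-substituting: q_B = (184 − 679/4) = 57/4, q_F = (211 − 679/4) = 165/4, q_N = (284 − 679/4) = 457/4.
Total output Q = 679/4, so price P = 319 - 679/4 = 597/4.

149.25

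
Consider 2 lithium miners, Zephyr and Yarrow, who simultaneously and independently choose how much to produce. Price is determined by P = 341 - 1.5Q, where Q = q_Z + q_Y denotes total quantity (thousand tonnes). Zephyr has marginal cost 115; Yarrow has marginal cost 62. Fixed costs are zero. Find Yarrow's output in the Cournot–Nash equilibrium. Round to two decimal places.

73.78

Zephyr's profit: π_Z = (341 - 1.5Q)q_Z - (115q_Z). Setting ∂π_Z/∂q_Z = 0: 226 - 3q_Z - (3/2)(q_Y) = 0.
Yarrow's profit: π_Y = (341 - 1.5Q)q_Y - (62q_Y). Setting ∂π_Y/∂q_Y = 0: 279 - 3q_Y - (3/2)(q_Z) = 0.
Best responses: q_Z = (226 - (3/2)q_Y)/3, q_Y = (279 - (3/2)q_Z)/3.
Substituting one into the other gives q_Z = 346/9 and q_Y = 664/9.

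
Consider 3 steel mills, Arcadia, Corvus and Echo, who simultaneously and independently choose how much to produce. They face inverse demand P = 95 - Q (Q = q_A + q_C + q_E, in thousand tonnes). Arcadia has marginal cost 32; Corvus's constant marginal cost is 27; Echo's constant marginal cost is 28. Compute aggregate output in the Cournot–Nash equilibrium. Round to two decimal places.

Arcadia's profit: π_A = (95 - Q)q_A - (32q_A). Setting ∂π_A/∂q_A = 0: 63 - 2q_A - (q_C + q_E) = 0.
Corvus's first-order condition: 68 - 2q_C - (q_A + q_E) = 0.
Echo's profit: π_E = (95 - Q)q_E - (28q_E). Setting ∂π_E/∂q_E = 0: 67 - 2q_E - (q_A + q_C) = 0.
Summing all 3 equations gives 198 − 4Q = 0, hence Q = 99/2.
Back-substituting: q_A = (63 − 99/2) = 27/2, q_C = (68 − 99/2) = 37/2, q_E = (67 − 99/2) = 35/2.
Total output Q = 27/2 + 37/2 + 35/2 = 99/2.

49.50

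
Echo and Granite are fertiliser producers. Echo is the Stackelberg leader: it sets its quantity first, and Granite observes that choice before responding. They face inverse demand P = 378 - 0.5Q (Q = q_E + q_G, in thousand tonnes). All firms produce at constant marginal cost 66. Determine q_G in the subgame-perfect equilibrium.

156

Solve by backward induction. Given q_E, the follower Granite maximises π_G = (378 - (1/2)q_E - (1/2)q_G)q_G - 66q_G.
Setting the follower's marginal profit to zero, 312 - (1/2)q_E - q_G = 0, i.e. q_G = (312 - (1/2)q_E).
The leader anticipates this reaction. Substituting into P = 378 - 0.5Q gives P = 222 - (1/4)q_E, so π_E = (222 - (1/4)q_E)q_E - 66q_E.
The leader's first-order condition 156 - (1/2)q_E = 0 yields q_E = 312.
Then q_G = (312 - (1/2)·312) = 156.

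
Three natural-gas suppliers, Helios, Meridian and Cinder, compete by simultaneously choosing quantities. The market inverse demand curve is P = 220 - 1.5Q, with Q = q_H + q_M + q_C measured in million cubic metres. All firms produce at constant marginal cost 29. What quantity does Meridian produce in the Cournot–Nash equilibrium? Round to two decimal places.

Each firm earns π_i = (220 - 1.5Q)q_i - 29q_i.
First-order condition (treating rivals' output as given): 191 - 3q_i - (3/2)·Σ_{j≠i} q_j = 0.
By symmetry each firm produces the same amount; substituting Σ_{j≠i} q_j = 2q_i yields q_i = 191/6.

31.83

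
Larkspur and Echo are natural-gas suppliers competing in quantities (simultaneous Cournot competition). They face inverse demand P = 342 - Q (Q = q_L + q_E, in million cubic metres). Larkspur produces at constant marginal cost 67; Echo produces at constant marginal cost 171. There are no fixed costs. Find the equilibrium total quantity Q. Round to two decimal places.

148.67

Larkspur's profit: π_L = (342 - Q)q_L - (67q_L). Setting ∂π_L/∂q_L = 0: 275 - 2q_L - (q_E) = 0.
Echo's profit: π_E = (342 - Q)q_E - (171q_E). Setting ∂π_E/∂q_E = 0: 171 - 2q_E - (q_L) = 0.
Best responses: q_L = (275 - q_E)/2, q_E = (171 - q_L)/2.
Solving the pair: q_L = 379/3, q_E = 67/3.
Total output Q = 379/3 + 67/3 = 446/3.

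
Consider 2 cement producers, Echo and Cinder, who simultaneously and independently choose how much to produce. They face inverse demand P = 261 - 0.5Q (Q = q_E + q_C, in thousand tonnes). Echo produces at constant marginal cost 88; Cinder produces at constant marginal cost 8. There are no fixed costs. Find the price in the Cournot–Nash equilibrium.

Echo's profit: π_E = (261 - 0.5Q)q_E - (88q_E). Setting ∂π_E/∂q_E = 0: 173 - q_E - (1/2)(q_C) = 0.
Cinder's profit: π_C = (261 - 0.5Q)q_C - (8q_C). Setting ∂π_C/∂q_C = 0: 253 - q_C - (1/2)(q_E) = 0.
Rearranging gives the reaction functions q_E = (173 - (1/2)q_C) and q_C = (253 - (1/2)q_E).
Substituting one into the other gives q_E = 62 and q_C = 222.
Total output Q = 284, so price P = 261 - (1/2)·284 = 119.

119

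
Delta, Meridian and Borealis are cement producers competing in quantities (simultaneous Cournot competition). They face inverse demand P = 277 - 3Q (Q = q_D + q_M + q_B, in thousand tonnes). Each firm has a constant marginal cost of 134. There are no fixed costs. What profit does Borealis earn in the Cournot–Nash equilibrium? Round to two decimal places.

426.02

Each firm earns π_i = (277 - 3Q)q_i - 134q_i.
Setting ∂π_i/∂q_i = 0 with rivals' quantities fixed: 143 - 6q_i - 3·Σ_{j≠i} q_j = 0.
With identical firms every q_j equals q_i, so Σ_{j≠i} q_j = 2q_i and 143 = 12q_i, giving q_i = 143/12.
Price P = 277 - 3·(143/4) = 679/4.
Borealis's profit: (679/4 - 134)·(143/12) = 426.0208.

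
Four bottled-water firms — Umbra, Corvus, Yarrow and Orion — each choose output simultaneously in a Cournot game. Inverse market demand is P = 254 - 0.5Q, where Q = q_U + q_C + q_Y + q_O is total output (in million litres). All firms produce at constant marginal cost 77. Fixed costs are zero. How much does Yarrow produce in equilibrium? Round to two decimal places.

Each firm earns π_i = (254 - 0.5Q)q_i - 77q_i.
Setting ∂π_i/∂q_i = 0 with rivals' quantities fixed: 177 - q_i - (1/2)·Σ_{j≠i} q_j = 0.
By symmetry each firm produces the same amount; substituting Σ_{j≠i} q_j = 3q_i yields q_i = 177/(5/2) = 354/5.

70.80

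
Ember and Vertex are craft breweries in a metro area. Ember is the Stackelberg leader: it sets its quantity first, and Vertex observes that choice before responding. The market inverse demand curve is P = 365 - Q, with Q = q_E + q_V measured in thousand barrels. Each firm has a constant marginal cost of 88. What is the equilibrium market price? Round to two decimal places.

157.25

The follower Vertex best-responds to any q_E: π_V = (365 - Q)q_V - 88q_V.
Follower FOC: 277 - q_E - 2q_V = 0, so q_V(q_E) = (277 - q_E)/2.
Ember substitutes q_V(q_E) into its own profit: π_E = q_E(365 - q_E - (277 - q_E)/2) - 88q_E = (453/2 - (1/2)q_E)q_E - 88q_E.
Leader FOC: 277/2 - q_E = 0, so q_E = 277/2.
Then q_V = (277 - 277/2)/2 = 277/4.
Total output Q = 831/4, so price P = 365 - 831/4 = 629/4.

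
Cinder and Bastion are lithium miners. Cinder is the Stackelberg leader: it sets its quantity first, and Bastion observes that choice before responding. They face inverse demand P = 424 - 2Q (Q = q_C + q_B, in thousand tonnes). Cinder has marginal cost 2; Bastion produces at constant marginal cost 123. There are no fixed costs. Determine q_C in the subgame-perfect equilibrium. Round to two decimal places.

Solve by backward induction. Given q_C, the follower Bastion maximises π_B = (424 - 2q_C - 2q_B)q_B - 123q_B.
Follower FOC: 301 - 2q_C - 4q_B = 0, so q_B(q_C) = (301 - 2q_C)/4.
Cinder substitutes q_B(q_C) into its own profit: π_C = q_C(424 - 2q_C - (301 - 2q_C)/2) - 2q_C = (547/2 - q_C)q_C - 2q_C.
Maximising: ∂π_C/∂q_C = 543/2 - 2q_C = 0, giving q_C = 543/4.
Then q_B = (301 - 2·(543/4))/4 = 59/8.

135.75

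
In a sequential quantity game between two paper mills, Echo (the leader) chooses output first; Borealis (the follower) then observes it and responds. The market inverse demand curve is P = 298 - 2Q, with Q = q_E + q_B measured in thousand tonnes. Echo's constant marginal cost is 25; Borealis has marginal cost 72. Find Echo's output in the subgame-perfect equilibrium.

80

The follower Borealis best-responds to any q_E: π_B = (298 - 2Q)q_B - 72q_B.
∂π_B/∂q_B = 226 - 2q_E - 4q_B = 0 gives the reaction function q_B = (226 - 2q_E)/4.
The leader anticipates this reaction. Substituting into P = 298 - 2Q gives P = 185 - q_E, so π_E = (185 - q_E)q_E - 25q_E.
Leader FOC: 160 - 2q_E = 0, so q_E = 80.
Then q_B = (226 - 2·80)/4 = 33/2.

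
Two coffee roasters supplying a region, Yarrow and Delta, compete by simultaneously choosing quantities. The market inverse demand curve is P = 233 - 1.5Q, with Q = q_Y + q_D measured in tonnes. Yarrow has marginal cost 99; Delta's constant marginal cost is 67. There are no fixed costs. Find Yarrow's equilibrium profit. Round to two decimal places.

Yarrow's profit: π_Y = (233 - 1.5Q)q_Y - (99q_Y). Setting ∂π_Y/∂q_Y = 0: 134 - 3q_Y - (3/2)(q_D) = 0.
Delta's profit: π_D = (233 - 1.5Q)q_D - (67q_D). Setting ∂π_D/∂q_D = 0: 166 - 3q_D - (3/2)(q_Y) = 0.
Best responses: q_Y = (134 - (3/2)q_D)/3, q_D = (166 - (3/2)q_Y)/3.
Solving the pair: q_Y = 68/3, q_D = 44.
Price P = 233 - (3/2)·(200/3) = 133.
Yarrow's profit: (133 - 99)·(68/3) = 770.6667.

770.67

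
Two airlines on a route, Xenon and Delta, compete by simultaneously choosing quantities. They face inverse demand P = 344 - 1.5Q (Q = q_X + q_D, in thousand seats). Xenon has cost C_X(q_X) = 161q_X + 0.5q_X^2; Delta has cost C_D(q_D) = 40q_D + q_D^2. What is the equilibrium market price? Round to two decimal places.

225.65

Xenon's profit: π_X = (344 - 1.5Q)q_X - (161q_X + (1/2)q_X²). Setting ∂π_X/∂q_X = 0: 183 - 4q_X - (3/2)(q_D) = 0.
Delta's profit: π_D = (344 - 1.5Q)q_D - (40q_D + q_D²). Setting ∂π_D/∂q_D = 0: 304 - 5q_D - (3/2)(q_X) = 0.
Rearranging gives the reaction functions q_X = (183 - (3/2)q_D)/4 and q_D = (304 - (3/2)q_X)/5.
Substituting one into the other gives q_X = 1836/71 and q_D = 53.0423.
Total output Q = 78.9014, so price P = 344 - (3/2)·78.9014 = 225.6479.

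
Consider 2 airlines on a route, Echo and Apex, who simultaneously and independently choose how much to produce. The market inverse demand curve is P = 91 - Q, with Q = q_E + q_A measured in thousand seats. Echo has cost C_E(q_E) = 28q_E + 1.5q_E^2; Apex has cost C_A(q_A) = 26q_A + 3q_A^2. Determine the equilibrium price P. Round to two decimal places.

73.03

Echo's profit: π_E = (91 - Q)q_E - (28q_E + (3/2)q_E²). Setting ∂π_E/∂q_E = 0: 63 - 5q_E - (q_A) = 0.
Apex's profit: π_A = (91 - Q)q_A - (26q_A + 3q_A²). Setting ∂π_A/∂q_A = 0: 65 - 8q_A - (q_E) = 0.
Rearranging gives the reaction functions q_E = (63 - q_A)/5 and q_A = (65 - q_E)/8.
Substituting one into the other gives q_E = 439/39 and q_A = 262/39.
Total output Q = 701/39, so price P = 91 - 701/39 = 73.0256.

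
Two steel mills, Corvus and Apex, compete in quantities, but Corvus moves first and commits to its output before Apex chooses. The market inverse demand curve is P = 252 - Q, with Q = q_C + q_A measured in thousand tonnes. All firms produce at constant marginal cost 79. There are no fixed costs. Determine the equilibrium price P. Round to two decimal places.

The follower Apex best-responds to any q_C: π_A = (252 - Q)q_A - 79q_A.
∂π_A/∂q_A = 173 - q_C - 2q_A = 0 gives the reaction function q_A = (173 - q_C)/2.
Corvus substitutes q_A(q_C) into its own profit: π_C = q_C(252 - q_C - (173 - q_C)/2) - 79q_C = (331/2 - (1/2)q_C)q_C - 79q_C.
Maximising: ∂π_C/∂q_C = 173/2 - q_C = 0, giving q_C = 173/2.
Then q_A = (173 - 173/2)/2 = 173/4.
Total output Q = 519/4, so price P = 252 - 519/4 = 489/4.

122.25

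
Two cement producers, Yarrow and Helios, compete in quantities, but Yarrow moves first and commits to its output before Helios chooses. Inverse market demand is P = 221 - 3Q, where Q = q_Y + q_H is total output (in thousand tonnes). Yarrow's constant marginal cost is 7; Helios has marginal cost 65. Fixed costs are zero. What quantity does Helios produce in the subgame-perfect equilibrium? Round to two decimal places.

3.33

Solve by backward induction. Given q_Y, the follower Helios maximises π_H = (221 - 3q_Y - 3q_H)q_H - 65q_H.
∂π_H/∂q_H = 156 - 3q_Y - 6q_H = 0 gives the reaction function q_H = (156 - 3q_Y)/6.
Yarrow substitutes q_H(q_Y) into its own profit: π_Y = q_Y(221 - 3q_Y - (156 - 3q_Y)/2) - 7q_Y = (143 - (3/2)q_Y)q_Y - 7q_Y.
Leader FOC: 136 - 3q_Y = 0, so q_Y = 136/3.
Then q_H = (156 - 3·(136/3))/6 = 10/3.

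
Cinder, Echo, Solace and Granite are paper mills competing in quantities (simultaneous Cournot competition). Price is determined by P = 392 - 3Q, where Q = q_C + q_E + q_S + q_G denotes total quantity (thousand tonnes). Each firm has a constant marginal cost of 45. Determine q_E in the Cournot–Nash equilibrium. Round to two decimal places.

Each firm earns π_i = (392 - 3Q)q_i - 45q_i.
First-order condition (treating rivals' output as given): 347 - 6q_i - 3·Σ_{j≠i} q_j = 0.
By symmetry each firm produces the same amount; substituting Σ_{j≠i} q_j = 3q_i yields q_i = 347/15.

23.13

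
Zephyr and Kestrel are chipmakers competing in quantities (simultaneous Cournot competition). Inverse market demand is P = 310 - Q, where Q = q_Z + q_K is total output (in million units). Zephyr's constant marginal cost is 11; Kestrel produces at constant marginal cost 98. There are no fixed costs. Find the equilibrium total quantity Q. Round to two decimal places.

170.33

Zephyr's profit: π_Z = (310 - Q)q_Z - (11q_Z). Setting ∂π_Z/∂q_Z = 0: 299 - 2q_Z - (q_K) = 0.
Kestrel's first-order condition: 212 - 2q_K - (q_Z) = 0.
Rearranging gives the reaction functions q_Z = (299 - q_K)/2 and q_K = (212 - q_Z)/2.
Substituting one into the other gives q_Z = 386/3 and q_K = 125/3.
Total output Q = 386/3 + 125/3 = 511/3.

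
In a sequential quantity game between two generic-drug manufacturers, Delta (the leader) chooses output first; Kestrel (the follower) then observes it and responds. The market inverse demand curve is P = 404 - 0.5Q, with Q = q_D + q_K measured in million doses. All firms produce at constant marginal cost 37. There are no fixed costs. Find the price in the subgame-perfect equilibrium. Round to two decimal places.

128.75

The follower Kestrel best-responds to any q_D: π_K = (404 - 0.5Q)q_K - 37q_K.
Follower FOC: 367 - (1/2)q_D - q_K = 0, so q_K(q_D) = (367 - (1/2)q_D).
Delta substitutes q_K(q_D) into its own profit: π_D = q_D(404 - (1/2)q_D - (367 - (1/2)q_D)/2) - 37q_D = (441/2 - (1/4)q_D)q_D - 37q_D.
Maximising: ∂π_D/∂q_D = 367/2 - (1/2)q_D = 0, giving q_D = 367.
Then q_K = (367 - (1/2)·367) = 367/2.
Total output Q = 1101/2, so price P = 404 - (1/2)·(1101/2) = 515/4.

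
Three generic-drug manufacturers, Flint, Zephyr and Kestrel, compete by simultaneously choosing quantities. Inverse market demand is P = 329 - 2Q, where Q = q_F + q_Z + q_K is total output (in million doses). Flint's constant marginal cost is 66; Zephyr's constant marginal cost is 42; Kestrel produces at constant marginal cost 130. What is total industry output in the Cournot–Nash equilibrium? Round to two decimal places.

Flint's profit: π_F = (329 - 2Q)q_F - (66q_F). Setting ∂π_F/∂q_F = 0: 263 - 4q_F - 2(q_Z + q_K) = 0.
Zephyr's profit: π_Z = (329 - 2Q)q_Z - (42q_Z). Setting ∂π_Z/∂q_Z = 0: 287 - 4q_Z - 2(q_F + q_K) = 0.
Kestrel's first-order condition: 199 - 4q_K - 2(q_F + q_Z) = 0.
Adding the 3 first-order conditions: 749 − 8Q = 0, so Q = 749/8.
Back-substituting: q_F = (263 − 749/4)/2 = 303/8, q_Z = (287 − 749/4)/2 = 399/8, q_K = (199 − 749/4)/2 = 47/8.
Total output Q = 303/8 + 399/8 + 47/8 = 749/8.

93.63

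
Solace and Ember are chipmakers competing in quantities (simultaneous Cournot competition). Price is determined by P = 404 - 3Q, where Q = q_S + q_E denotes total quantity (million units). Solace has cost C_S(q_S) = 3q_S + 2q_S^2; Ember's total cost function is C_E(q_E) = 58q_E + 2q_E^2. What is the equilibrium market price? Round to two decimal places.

231.62

Solace's profit: π_S = (404 - 3Q)q_S - (3q_S + 2q_S²). Setting ∂π_S/∂q_S = 0: 401 - 10q_S - 3(q_E) = 0.
Ember's first-order condition: 346 - 10q_E - 3(q_S) = 0.
Best responses: q_S = (401 - 3q_E)/10, q_E = (346 - 3q_S)/10.
Substituting one into the other gives q_S = 32.6593 and q_E = 24.8022.
Total output Q = 747/13, so price P = 404 - 3·(747/13) = 231.6154.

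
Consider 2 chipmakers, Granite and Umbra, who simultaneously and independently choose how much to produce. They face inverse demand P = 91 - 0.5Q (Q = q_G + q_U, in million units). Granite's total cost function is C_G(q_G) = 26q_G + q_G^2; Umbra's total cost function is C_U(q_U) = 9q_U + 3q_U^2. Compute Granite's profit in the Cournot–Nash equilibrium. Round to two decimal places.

597.11

Granite's profit: π_G = (91 - 0.5Q)q_G - (26q_G + q_G²). Setting ∂π_G/∂q_G = 0: 65 - 3q_G - (1/2)(q_U) = 0.
Umbra's profit: π_U = (91 - 0.5Q)q_U - (9q_U + 3q_U²). Setting ∂π_U/∂q_U = 0: 82 - 7q_U - (1/2)(q_G) = 0.
Best responses: q_G = (65 - (1/2)q_U)/3, q_U = (82 - (1/2)q_G)/7.
Substituting one into the other gives q_G = 1656/83 and q_U = 854/83.
Price P = 91 - (1/2)·30.2410 = 75.8795.
Granite's profit: 75.8795·(1656/83) - 26·(1656/83) - (1656/83)² = 597.1119.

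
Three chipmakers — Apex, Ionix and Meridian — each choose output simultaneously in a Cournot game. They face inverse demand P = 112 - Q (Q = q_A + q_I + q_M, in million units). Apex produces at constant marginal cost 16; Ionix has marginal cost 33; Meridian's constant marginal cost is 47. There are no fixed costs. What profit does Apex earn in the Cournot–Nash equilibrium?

1296

Apex's profit: π_A = (112 - Q)q_A - (16q_A). Setting ∂π_A/∂q_A = 0: 96 - 2q_A - (q_I + q_M) = 0.
Ionix's profit: π_I = (112 - Q)q_I - (33q_I). Setting ∂π_I/∂q_I = 0: 79 - 2q_I - (q_A + q_M) = 0.
Meridian's first-order condition: 65 - 2q_M - (q_A + q_I) = 0.
Adding the 3 first-order conditions: 240 − 4Q = 0, so Q = 60.
Back-substituting: q_A = (96 − 60) = 36, q_I = (79 − 60) = 19, q_M = (65 − 60) = 5.
Price P = 112 - 60 = 52.
Apex's profit: (52 - 16)·36 = 1296.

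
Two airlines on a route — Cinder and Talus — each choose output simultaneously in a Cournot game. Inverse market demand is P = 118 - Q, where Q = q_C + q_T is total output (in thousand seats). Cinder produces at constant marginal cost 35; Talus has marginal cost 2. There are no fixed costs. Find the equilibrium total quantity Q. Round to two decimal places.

Cinder's profit: π_C = (118 - Q)q_C - (35q_C). Setting ∂π_C/∂q_C = 0: 83 - 2q_C - (q_T) = 0.
Talus's first-order condition: 116 - 2q_T - (q_C) = 0.
So q_C = (83 - q_T)/2 and q_T = (116 - q_C)/2.
Solving the pair: q_C = 50/3, q_T = 149/3.
Total output Q = 50/3 + 149/3 = 199/3.

66.33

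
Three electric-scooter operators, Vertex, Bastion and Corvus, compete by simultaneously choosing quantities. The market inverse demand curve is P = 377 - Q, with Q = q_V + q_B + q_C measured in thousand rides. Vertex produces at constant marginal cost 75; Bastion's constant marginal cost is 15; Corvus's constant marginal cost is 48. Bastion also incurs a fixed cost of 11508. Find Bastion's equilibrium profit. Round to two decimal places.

Vertex's profit: π_V = (377 - Q)q_V - (75q_V). Setting ∂π_V/∂q_V = 0: 302 - 2q_V - (q_B + q_C) = 0.
Bastion's profit: π_B = (377 - Q)q_B - (15q_B). Setting ∂π_B/∂q_B = 0: 362 - 2q_B - (q_V + q_C) = 0.
Corvus's profit: π_C = (377 - Q)q_C - (48q_C). Setting ∂π_C/∂q_C = 0: 329 - 2q_C - (q_V + q_B) = 0.
Adding the 3 first-order conditions: 993 − 4Q = 0, so Q = 993/4.
Back-substituting: q_V = (302 − 993/4) = 215/4, q_B = (362 − 993/4) = 455/4, q_C = (329 − 993/4) = 323/4.
Price P = 377 - 993/4 = 515/4.
Bastion's profit: (515/4 - 15)·(455/4) - 11508 = 1431.0625.

1431.06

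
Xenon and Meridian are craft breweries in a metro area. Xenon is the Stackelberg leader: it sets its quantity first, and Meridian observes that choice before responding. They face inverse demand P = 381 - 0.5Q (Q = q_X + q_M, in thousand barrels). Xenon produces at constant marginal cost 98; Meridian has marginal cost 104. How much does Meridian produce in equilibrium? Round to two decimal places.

132.50

Solve by backward induction. Given q_X, the follower Meridian maximises π_M = (381 - (1/2)q_X - (1/2)q_M)q_M - 104q_M.
Setting the follower's marginal profit to zero, 277 - (1/2)q_X - q_M = 0, i.e. q_M = (277 - (1/2)q_X).
Xenon substitutes q_M(q_X) into its own profit: π_X = q_X(381 - (1/2)q_X - (277 - (1/2)q_X)/2) - 98q_X = (485/2 - (1/4)q_X)q_X - 98q_X.
The leader's first-order condition 289/2 - (1/2)q_X = 0 yields q_X = 289.
Then q_M = (277 - (1/2)·289) = 265/2.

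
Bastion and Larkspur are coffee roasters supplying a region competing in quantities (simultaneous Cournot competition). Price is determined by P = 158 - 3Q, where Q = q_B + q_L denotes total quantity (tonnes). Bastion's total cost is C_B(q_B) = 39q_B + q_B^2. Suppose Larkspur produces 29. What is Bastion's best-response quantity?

4

With the rival's output fixed at 29, Bastion's profit is π_B = (158 - 3·29 - 3q_B)q_B - (39q_B + q_B²) = (71 - 3q_B)q_B - (39q_B + q_B²).
∂π_B/∂q_B = 32 - 8q_B = 0, so q_B = 4.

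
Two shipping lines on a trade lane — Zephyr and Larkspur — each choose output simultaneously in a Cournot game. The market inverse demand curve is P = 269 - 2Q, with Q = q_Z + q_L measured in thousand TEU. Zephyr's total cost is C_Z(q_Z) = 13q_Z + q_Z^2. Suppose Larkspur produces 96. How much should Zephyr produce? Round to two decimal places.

10.67

With the rival's output fixed at 96, Zephyr's profit is π_Z = (269 - 2·96 - 2q_Z)q_Z - (13q_Z + q_Z²) = (77 - 2q_Z)q_Z - (13q_Z + q_Z²).
∂π_Z/∂q_Z = 64 - 6q_Z = 0, so q_Z = 32/3.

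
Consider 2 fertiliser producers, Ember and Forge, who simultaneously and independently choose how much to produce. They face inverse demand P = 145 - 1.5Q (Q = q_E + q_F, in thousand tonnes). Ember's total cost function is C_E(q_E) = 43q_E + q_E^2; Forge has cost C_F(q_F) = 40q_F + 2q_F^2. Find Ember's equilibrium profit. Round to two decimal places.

Ember's profit: π_E = (145 - 1.5Q)q_E - (43q_E + q_E²). Setting ∂π_E/∂q_E = 0: 102 - 5q_E - (3/2)(q_F) = 0.
Forge's first-order condition: 105 - 7q_F - (3/2)(q_E) = 0.
Best responses: q_E = (102 - (3/2)q_F)/5, q_F = (105 - (3/2)q_E)/7.
Substituting one into the other gives q_E = 16.9924 and q_F = 1488/131.
Price P = 145 - (3/2)·28.3511 = 102.4733.
Ember's profit: 102.4733·16.9924 - 43·16.9924 - 16.9924² = 721.8513.

721.85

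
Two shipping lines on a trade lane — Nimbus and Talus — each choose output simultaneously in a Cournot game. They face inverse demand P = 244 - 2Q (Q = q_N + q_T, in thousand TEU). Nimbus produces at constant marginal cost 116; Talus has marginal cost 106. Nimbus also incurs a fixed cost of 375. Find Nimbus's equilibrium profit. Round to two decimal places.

398.56

Nimbus's profit: π_N = (244 - 2Q)q_N - (116q_N). Setting ∂π_N/∂q_N = 0: 128 - 4q_N - 2(q_T) = 0.
Talus's profit: π_T = (244 - 2Q)q_T - (106q_T). Setting ∂π_T/∂q_T = 0: 138 - 4q_T - 2(q_N) = 0.
Best responses: q_N = (128 - 2q_T)/4, q_T = (138 - 2q_N)/4.
Solving the pair: q_N = 59/3, q_T = 74/3.
Price P = 244 - 2·(133/3) = 466/3.
Nimbus's profit: (466/3 - 116)·(59/3) - 375 = 398.5556.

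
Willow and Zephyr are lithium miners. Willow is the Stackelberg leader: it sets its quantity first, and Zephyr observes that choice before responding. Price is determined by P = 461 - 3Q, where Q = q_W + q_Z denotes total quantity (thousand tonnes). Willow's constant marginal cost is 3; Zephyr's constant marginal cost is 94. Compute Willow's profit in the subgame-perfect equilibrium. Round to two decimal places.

12558.38

The follower Zephyr best-responds to any q_W: π_Z = (461 - 3Q)q_Z - 94q_Z.
Follower FOC: 367 - 3q_W - 6q_Z = 0, so q_Z(q_W) = (367 - 3q_W)/6.
The leader anticipates this reaction. Substituting into P = 461 - 3Q gives P = 555/2 - (3/2)q_W, so π_W = (555/2 - (3/2)q_W)q_W - 3q_W.
Leader FOC: 549/2 - 3q_W = 0, so q_W = 183/2.
Then q_Z = (367 - 3·(183/2))/6 = 185/12.
Price P = 461 - 3·(1283/12) = 561/4.
Willow's profit: (561/4 - 3)·(183/2) = 12558.3750.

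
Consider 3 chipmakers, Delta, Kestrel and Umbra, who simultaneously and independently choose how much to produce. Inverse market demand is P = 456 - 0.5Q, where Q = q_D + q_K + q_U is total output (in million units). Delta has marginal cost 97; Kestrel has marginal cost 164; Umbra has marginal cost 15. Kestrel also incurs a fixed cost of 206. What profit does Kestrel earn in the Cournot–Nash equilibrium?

Delta's profit: π_D = (456 - 0.5Q)q_D - (97q_D). Setting ∂π_D/∂q_D = 0: 359 - q_D - (1/2)(q_K + q_U) = 0.
Kestrel's profit: π_K = (456 - 0.5Q)q_K - (164q_K). Setting ∂π_K/∂q_K = 0: 292 - q_K - (1/2)(q_D + q_U) = 0.
Umbra's first-order condition: 441 - q_U - (1/2)(q_D + q_K) = 0.
Adding the 3 first-order conditions: 1092 − 2Q = 0, so Q = 546.
Back-substituting: q_D = (359 − 273)/(1/2) = 172, q_K = (292 − 273)/(1/2) = 38, q_U = (441 − 273)/(1/2) = 336.
Price P = 456 - (1/2)·546 = 183.
Kestrel's profit: (183 - 164)·38 - 206 = 516.

516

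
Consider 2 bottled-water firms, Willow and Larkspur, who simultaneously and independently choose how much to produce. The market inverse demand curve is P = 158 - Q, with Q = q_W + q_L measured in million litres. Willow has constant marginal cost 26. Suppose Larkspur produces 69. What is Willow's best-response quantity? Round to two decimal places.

31.50

With the rival's output fixed at 69, Willow's profit is π_W = (158 - 69 - q_W)q_W - (26q_W) = (89 - q_W)q_W - (26q_W).
∂π_W/∂q_W = 63 - 2q_W = 0, so q_W = 63/2.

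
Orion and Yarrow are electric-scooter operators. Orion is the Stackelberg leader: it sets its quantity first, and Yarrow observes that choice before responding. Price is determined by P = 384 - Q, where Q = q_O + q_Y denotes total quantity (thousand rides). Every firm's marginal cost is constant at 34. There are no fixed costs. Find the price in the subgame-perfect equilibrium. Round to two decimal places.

Solve by backward induction. Given q_O, the follower Yarrow maximises π_Y = (384 - q_O - q_Y)q_Y - 34q_Y.
Setting the follower's marginal profit to zero, 350 - q_O - 2q_Y = 0, i.e. q_Y = (350 - q_O)/2.
Orion substitutes q_Y(q_O) into its own profit: π_O = q_O(384 - q_O - (350 - q_O)/2) - 34q_O = (209 - (1/2)q_O)q_O - 34q_O.
Maximising: ∂π_O/∂q_O = 175 - q_O = 0, giving q_O = 175.
Then q_Y = (350 - 175)/2 = 175/2.
Total output Q = 525/2, so price P = 384 - 525/2 = 243/2.

121.50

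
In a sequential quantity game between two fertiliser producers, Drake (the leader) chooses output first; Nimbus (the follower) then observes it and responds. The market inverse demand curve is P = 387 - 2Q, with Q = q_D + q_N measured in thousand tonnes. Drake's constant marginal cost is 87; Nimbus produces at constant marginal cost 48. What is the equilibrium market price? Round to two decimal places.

152.25

Solve by backward induction. Given q_D, the follower Nimbus maximises π_N = (387 - 2q_D - 2q_N)q_N - 48q_N.
∂π_N/∂q_N = 339 - 2q_D - 4q_N = 0 gives the reaction function q_N = (339 - 2q_D)/4.
The leader anticipates this reaction. Substituting into P = 387 - 2Q gives P = 435/2 - q_D, so π_D = (435/2 - q_D)q_D - 87q_D.
The leader's first-order condition 261/2 - 2q_D = 0 yields q_D = 261/4.
Then q_N = (339 - 2·(261/4))/4 = 417/8.
Total output Q = 939/8, so price P = 387 - 2·(939/8) = 609/4.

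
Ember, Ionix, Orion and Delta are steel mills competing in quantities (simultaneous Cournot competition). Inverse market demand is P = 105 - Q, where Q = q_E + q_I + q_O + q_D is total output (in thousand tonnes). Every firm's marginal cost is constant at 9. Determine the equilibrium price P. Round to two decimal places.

Each firm earns π_i = (105 - Q)q_i - 9q_i.
Setting ∂π_i/∂q_i = 0 with rivals' quantities fixed: 96 - 2q_i - Σ_{j≠i} q_j = 0.
By symmetry each firm produces the same amount; substituting Σ_{j≠i} q_j = 3q_i yields q_i = 96/5.
Total output Q = 384/5, so price P = 105 - 384/5 = 141/5.

28.20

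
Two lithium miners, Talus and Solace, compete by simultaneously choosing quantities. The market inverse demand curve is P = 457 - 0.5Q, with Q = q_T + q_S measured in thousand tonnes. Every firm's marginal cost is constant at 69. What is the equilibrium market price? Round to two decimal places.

198.33

Each firm earns π_i = (457 - 0.5Q)q_i - 69q_i.
First-order condition (treating rivals' output as given): 388 - q_i - (1/2)q_j = 0.
By symmetry each firm produces the same amount; substituting q_j = q_i yields q_i = 388/(3/2) = 776/3.
Total output Q = 1552/3, so price P = 457 - (1/2)·(1552/3) = 595/3.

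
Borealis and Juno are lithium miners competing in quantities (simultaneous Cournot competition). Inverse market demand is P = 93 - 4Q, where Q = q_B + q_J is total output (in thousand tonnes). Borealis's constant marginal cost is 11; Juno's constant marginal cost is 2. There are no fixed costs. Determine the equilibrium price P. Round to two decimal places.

35.33

Borealis's profit: π_B = (93 - 4Q)q_B - (11q_B). Setting ∂π_B/∂q_B = 0: 82 - 8q_B - 4(q_J) = 0.
Juno's profit: π_J = (93 - 4Q)q_J - (2q_J). Setting ∂π_J/∂q_J = 0: 91 - 8q_J - 4(q_B) = 0.
Rearranging gives the reaction functions q_B = (82 - 4q_J)/8 and q_J = (91 - 4q_B)/8.
Substituting one into the other gives q_B = 73/12 and q_J = 25/3.
Total output Q = 173/12, so price P = 93 - 4·(173/12) = 106/3.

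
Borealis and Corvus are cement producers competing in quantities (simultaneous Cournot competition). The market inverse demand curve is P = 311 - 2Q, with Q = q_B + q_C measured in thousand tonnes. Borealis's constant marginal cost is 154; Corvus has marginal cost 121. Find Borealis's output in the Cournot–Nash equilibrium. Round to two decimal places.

20.67

Borealis's profit: π_B = (311 - 2Q)q_B - (154q_B). Setting ∂π_B/∂q_B = 0: 157 - 4q_B - 2(q_C) = 0.
Corvus's first-order condition: 190 - 4q_C - 2(q_B) = 0.
Rearranging gives the reaction functions q_B = (157 - 2q_C)/4 and q_C = (190 - 2q_B)/4.
Solving the pair: q_B = 62/3, q_C = 223/6.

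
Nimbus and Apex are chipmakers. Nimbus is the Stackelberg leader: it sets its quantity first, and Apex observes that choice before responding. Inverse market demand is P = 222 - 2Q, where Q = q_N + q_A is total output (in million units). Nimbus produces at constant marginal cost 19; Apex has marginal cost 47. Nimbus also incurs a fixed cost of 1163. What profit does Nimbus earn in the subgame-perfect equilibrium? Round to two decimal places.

Solve by backward induction. Given q_N, the follower Apex maximises π_A = (222 - 2q_N - 2q_A)q_A - 47q_A.
Setting the follower's marginal profit to zero, 175 - 2q_N - 4q_A = 0, i.e. q_A = (175 - 2q_N)/4.
The leader anticipates this reaction. Substituting into P = 222 - 2Q gives P = 269/2 - q_N, so π_N = (269/2 - q_N)q_N - 19q_N.
The leader's first-order condition 231/2 - 2q_N = 0 yields q_N = 231/4.
Then q_A = (175 - 2·(231/4))/4 = 119/8.
Price P = 222 - 2·(581/8) = 307/4.
Nimbus's profit: (307/4 - 19)·(231/4) - 1163 = 2172.0625.

2172.06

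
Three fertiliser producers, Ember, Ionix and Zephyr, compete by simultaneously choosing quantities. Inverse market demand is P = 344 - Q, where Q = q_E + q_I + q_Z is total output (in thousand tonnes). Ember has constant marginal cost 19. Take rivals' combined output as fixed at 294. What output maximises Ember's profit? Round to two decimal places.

With rivals' combined output fixed at 294, Ember's profit is π_E = (344 - 294 - q_E)q_E - (19q_E) = (50 - q_E)q_E - (19q_E).
∂π_E/∂q_E = 31 - 2q_E = 0, so q_E = 31/2.

15.50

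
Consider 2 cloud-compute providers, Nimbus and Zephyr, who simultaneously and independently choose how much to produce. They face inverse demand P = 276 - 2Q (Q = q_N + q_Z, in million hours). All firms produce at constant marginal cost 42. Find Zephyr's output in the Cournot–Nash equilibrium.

A representative firm's profit is π_i = q_i(276 - 2Q) - 42q_i.
Setting ∂π_i/∂q_i = 0 with rivals' quantities fixed: 234 - 4q_i - 2q_j = 0.
By symmetry each firm produces the same amount; substituting q_j = q_i yields q_i = 234/6 = 39.

39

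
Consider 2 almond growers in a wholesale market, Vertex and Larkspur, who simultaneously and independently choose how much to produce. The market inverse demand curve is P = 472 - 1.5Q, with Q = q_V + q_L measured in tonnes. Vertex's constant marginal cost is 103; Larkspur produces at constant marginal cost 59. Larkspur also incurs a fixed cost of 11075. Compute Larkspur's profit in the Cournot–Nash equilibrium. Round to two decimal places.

4395.30

Vertex's profit: π_V = (472 - 1.5Q)q_V - (103q_V). Setting ∂π_V/∂q_V = 0: 369 - 3q_V - (3/2)(q_L) = 0.
Larkspur's profit: π_L = (472 - 1.5Q)q_L - (59q_L). Setting ∂π_L/∂q_L = 0: 413 - 3q_L - (3/2)(q_V) = 0.
So q_V = (369 - (3/2)q_L)/3 and q_L = (413 - (3/2)q_V)/3.
Solving the pair: q_V = 650/9, q_L = 914/9.
Price P = 472 - (3/2)·(1564/9) = 634/3.
Larkspur's profit: (634/3 - 59)·(914/9) - 11075 = 4395.2963.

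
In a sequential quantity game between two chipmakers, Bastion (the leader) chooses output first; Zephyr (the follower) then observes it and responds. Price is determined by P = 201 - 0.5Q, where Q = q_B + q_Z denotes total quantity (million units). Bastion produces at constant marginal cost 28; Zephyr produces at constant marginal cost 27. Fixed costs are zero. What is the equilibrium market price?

Solve by backward induction. Given q_B, the follower Zephyr maximises π_Z = (201 - (1/2)q_B - (1/2)q_Z)q_Z - 27q_Z.
∂π_Z/∂q_Z = 174 - (1/2)q_B - q_Z = 0 gives the reaction function q_Z = (174 - (1/2)q_B).
Bastion substitutes q_Z(q_B) into its own profit: π_B = q_B(201 - (1/2)q_B - (174 - (1/2)q_B)/2) - 28q_B = (114 - (1/4)q_B)q_B - 28q_B.
The leader's first-order condition 86 - (1/2)q_B = 0 yields q_B = 172.
Then q_Z = (174 - (1/2)·172) = 88.
Total output Q = 260, so price P = 201 - (1/2)·260 = 71.

71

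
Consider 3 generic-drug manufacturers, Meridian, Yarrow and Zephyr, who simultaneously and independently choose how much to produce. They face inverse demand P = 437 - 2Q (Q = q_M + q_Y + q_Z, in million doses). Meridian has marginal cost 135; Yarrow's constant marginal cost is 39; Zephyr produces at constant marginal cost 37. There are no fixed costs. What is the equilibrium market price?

Meridian's profit: π_M = (437 - 2Q)q_M - (135q_M). Setting ∂π_M/∂q_M = 0: 302 - 4q_M - 2(q_Y + q_Z) = 0.
Yarrow's first-order condition: 398 - 4q_Y - 2(q_M + q_Z) = 0.
Zephyr's profit: π_Z = (437 - 2Q)q_Z - (37q_Z). Setting ∂π_Z/∂q_Z = 0: 400 - 4q_Z - 2(q_M + q_Y) = 0.
Adding the 3 conditions: 1100 − 4Q − 4Q = 0, i.e. Q = 275/2.
Back-substituting: q_M = (302 − 275)/2 = 27/2, q_Y = (398 − 275)/2 = 123/2, q_Z = (400 − 275)/2 = 125/2.
Total output Q = 275/2, so price P = 437 - 2·(275/2) = 162.

162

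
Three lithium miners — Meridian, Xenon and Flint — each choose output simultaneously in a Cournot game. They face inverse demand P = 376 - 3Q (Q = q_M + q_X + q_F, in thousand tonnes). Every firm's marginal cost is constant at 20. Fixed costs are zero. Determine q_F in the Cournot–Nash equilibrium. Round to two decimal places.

Each firm earns π_i = (376 - 3Q)q_i - 20q_i.
First-order condition (treating rivals' output as given): 356 - 6q_i - 3·Σ_{j≠i} q_j = 0.
With identical firms every q_j equals q_i, so Σ_{j≠i} q_j = 2q_i and 356 = 12q_i, giving q_i = 89/3.

29.67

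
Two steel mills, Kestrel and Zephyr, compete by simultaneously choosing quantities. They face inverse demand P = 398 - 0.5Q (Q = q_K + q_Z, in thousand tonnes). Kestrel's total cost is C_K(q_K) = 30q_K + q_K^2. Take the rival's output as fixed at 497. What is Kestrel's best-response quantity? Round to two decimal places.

With the rival's output fixed at 497, Kestrel's profit is π_K = (398 - (1/2)·497 - (1/2)q_K)q_K - (30q_K + q_K²) = (299/2 - (1/2)q_K)q_K - (30q_K + q_K²).
∂π_K/∂q_K = 239/2 - 3q_K = 0, so q_K = 239/6.

39.83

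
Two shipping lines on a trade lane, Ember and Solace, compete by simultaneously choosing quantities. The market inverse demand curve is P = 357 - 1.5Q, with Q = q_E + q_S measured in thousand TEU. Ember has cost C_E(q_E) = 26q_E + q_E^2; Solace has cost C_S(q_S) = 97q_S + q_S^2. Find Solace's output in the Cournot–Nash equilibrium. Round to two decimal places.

Ember's profit: π_E = (357 - 1.5Q)q_E - (26q_E + q_E²). Setting ∂π_E/∂q_E = 0: 331 - 5q_E - (3/2)(q_S) = 0.
Solace's first-order condition: 260 - 5q_S - (3/2)(q_E) = 0.
So q_E = (331 - (3/2)q_S)/5 and q_S = (260 - (3/2)q_E)/5.
Solving the pair: q_E = 55.6044, q_S = 35.3187.

35.32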